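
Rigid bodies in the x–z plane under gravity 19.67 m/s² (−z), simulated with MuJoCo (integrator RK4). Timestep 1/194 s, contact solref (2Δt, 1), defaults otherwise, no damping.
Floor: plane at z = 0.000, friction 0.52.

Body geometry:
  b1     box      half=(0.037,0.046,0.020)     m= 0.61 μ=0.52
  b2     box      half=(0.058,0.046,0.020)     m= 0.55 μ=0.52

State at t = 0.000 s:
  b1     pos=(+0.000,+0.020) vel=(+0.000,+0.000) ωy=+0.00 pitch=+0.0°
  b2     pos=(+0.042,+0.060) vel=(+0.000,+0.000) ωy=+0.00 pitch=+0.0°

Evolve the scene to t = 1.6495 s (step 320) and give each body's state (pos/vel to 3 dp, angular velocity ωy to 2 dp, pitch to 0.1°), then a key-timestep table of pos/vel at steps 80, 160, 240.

State at t = 1.6495 s:
  b1     pos=(-0.001,+0.020) vel=(-0.001,+0.000) ωy=+0.00 pitch=+0.0°
  b2     pos=(+0.054,+0.051) vel=(+0.001,-0.001) ωy=-0.03 pitch=+37.4°

Key-timestep trajectory:
   step    t(s)  b1.x    b1.z    b1.vx   b1.vz   b2.x    b2.z    b2.vx   b2.vz 
     80  0.4124   +0.000  +0.020  -0.001  +0.000   +0.053  +0.052  +0.001  -0.001
    160  0.8247   +0.000  +0.020  -0.001  +0.000   +0.054  +0.052  +0.001  -0.001
    240  1.2371   -0.001  +0.020  -0.001  +0.000   +0.054  +0.051  +0.001  -0.001


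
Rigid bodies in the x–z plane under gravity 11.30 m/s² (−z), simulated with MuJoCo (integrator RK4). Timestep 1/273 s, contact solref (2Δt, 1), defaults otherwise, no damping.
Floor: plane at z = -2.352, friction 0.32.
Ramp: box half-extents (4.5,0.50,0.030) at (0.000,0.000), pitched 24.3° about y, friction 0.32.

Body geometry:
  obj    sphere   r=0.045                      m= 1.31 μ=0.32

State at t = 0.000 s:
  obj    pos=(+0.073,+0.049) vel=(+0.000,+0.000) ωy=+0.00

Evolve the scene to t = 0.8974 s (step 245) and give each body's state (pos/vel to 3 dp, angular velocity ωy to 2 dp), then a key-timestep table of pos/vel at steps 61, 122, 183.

State at t = 0.8974 s:
  obj    pos=(+1.292,-0.501) vel=(+2.717,-1.227) ωy=+66.23

Key-timestep trajectory:
   step    t(s)  obj.x    obj.z    obj.vx   obj.vz 
     61  0.2234   +0.149  +0.015  +0.677  -0.305
    122  0.4469   +0.375  -0.087  +1.353  -0.611
    183  0.6703   +0.753  -0.258  +2.029  -0.916


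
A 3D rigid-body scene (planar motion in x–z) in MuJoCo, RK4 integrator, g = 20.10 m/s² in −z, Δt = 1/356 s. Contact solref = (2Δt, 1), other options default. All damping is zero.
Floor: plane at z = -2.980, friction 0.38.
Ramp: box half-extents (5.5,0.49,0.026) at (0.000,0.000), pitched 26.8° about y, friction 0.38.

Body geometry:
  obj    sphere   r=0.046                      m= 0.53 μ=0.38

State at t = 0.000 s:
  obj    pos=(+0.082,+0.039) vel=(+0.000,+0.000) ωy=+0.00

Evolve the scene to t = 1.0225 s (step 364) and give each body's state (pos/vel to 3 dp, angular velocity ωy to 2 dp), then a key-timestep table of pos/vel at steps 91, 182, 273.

State at t = 1.0225 s:
  obj    pos=(+3.102,-1.487) vel=(+5.908,-2.984) ωy=+143.88

Key-timestep trajectory:
   step    t(s)  obj.x    obj.z    obj.vx   obj.vz 
     91  0.2556   +0.271  -0.056  +1.477  -0.746
    182  0.5112   +0.837  -0.342  +2.954  -1.492
    273  0.7669   +1.781  -0.819  +4.431  -2.238


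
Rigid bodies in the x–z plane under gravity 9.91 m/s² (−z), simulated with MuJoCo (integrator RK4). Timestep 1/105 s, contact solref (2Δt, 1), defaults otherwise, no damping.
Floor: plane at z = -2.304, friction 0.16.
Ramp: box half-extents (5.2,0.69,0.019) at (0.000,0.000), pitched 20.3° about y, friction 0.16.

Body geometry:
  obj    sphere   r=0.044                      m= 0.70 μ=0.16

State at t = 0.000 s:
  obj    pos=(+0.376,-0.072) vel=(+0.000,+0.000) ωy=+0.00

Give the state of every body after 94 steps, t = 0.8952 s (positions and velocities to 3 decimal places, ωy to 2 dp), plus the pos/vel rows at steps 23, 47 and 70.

State at t = 0.8952 s:
  obj    pos=(+1.299,-0.413) vel=(+2.062,-0.763) ωy=+49.94

Key-timestep trajectory:
   step    t(s)  obj.x    obj.z    obj.vx   obj.vz 
     23  0.2190   +0.431  -0.092  +0.505  -0.187
     47  0.4476   +0.607  -0.157  +1.031  -0.382
     70  0.6667   +0.888  -0.261  +1.536  -0.568


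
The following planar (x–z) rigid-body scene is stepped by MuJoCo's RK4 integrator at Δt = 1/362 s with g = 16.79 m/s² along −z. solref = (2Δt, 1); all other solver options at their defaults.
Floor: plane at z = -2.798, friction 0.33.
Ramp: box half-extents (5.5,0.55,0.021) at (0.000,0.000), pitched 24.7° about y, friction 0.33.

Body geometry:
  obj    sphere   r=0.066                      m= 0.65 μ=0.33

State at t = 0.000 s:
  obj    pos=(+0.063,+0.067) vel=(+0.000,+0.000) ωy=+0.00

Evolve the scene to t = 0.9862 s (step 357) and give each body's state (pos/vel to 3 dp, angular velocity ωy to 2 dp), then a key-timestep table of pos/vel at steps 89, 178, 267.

State at t = 0.9862 s:
  obj    pos=(+2.277,-0.952) vel=(+4.490,-2.065) ωy=+74.88

Key-timestep trajectory:
   step    t(s)  obj.x    obj.z    obj.vx   obj.vz 
     89  0.2459   +0.201  +0.003  +1.119  -0.515
    178  0.4917   +0.613  -0.186  +2.239  -1.030
    267  0.7376   +1.301  -0.503  +3.358  -1.545


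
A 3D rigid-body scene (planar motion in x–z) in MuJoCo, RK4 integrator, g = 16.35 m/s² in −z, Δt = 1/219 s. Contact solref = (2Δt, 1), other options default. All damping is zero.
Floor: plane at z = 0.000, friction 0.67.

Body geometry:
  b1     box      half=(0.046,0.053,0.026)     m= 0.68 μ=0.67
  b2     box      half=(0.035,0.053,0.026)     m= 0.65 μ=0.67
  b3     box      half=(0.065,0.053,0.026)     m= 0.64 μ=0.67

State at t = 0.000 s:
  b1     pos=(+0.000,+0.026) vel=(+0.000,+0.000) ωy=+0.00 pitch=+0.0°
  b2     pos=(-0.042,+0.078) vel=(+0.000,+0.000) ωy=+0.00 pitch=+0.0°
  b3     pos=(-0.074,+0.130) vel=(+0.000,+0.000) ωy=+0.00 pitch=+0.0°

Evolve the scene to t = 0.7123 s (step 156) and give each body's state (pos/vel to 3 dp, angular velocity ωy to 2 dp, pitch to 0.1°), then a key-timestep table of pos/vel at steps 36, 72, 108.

State at t = 0.7123 s:
  b1     pos=(+0.000,+0.026) vel=(+0.000,+0.000) ωy=+0.00 pitch=+0.0°
  b2     pos=(-0.078,+0.035) vel=(+0.000,+0.000) ωy=+0.00 pitch=-90.0°
  b3     pos=(-0.265,+0.026) vel=(+0.000,+0.000) ωy=+0.00 pitch=+180.0°

Key-timestep trajectory:
   step    t(s)  b1.x    b1.z    b1.vx   b1.vz   b2.x    b2.z    b2.vx   b2.vz   b3.x    b3.z    b3.vx   b3.vz 
     36  0.1644   +0.000  +0.026  +0.000  +0.000   -0.061  +0.073  -0.276  -0.209   -0.121  +0.088  -0.514  -0.907
     72  0.3288   +0.000  +0.026  +0.000  +0.000   -0.078  +0.035  +0.000  +0.000   -0.184  +0.069  -0.243  +0.052
    108  0.4932   +0.000  +0.026  +0.000  +0.000   -0.078  +0.035  +0.000  +0.000   -0.222  +0.065  -0.364  -0.169


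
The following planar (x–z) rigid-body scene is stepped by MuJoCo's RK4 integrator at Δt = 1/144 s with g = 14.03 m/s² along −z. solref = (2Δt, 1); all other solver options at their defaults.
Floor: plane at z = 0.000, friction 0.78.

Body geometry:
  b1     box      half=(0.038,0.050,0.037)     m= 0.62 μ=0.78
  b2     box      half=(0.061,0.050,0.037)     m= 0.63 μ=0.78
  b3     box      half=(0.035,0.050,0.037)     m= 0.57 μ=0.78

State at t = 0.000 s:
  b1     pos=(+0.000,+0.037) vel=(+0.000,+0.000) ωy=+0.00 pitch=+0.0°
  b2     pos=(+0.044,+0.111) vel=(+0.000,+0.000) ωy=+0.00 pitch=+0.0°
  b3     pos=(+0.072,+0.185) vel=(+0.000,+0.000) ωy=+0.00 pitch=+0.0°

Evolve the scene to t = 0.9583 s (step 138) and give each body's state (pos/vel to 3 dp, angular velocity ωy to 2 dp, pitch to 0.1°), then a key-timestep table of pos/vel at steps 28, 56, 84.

State at t = 0.9583 s:
  b1     pos=(+0.000,+0.037) vel=(+0.000,+0.000) ωy=+0.00 pitch=+0.0°
  b2     pos=(+0.096,+0.061) vel=(+0.000,+0.000) ωy=+0.00 pitch=+90.0°
  b3     pos=(+0.194,+0.035) vel=(+0.000,+0.000) ωy=+0.00 pitch=+90.0°

Key-timestep trajectory:
   step    t(s)  b1.x    b1.z    b1.vx   b1.vz   b2.x    b2.z    b2.vx   b2.vz   b3.x    b3.z    b3.vx   b3.vz 
     28  0.1944   +0.000  +0.037  +0.000  +0.001   +0.070  +0.093  +0.274  -0.417   +0.145  +0.122  +0.660  -1.134
     56  0.3889   +0.000  +0.037  +0.000  +0.000   +0.116  +0.069  -0.176  -0.039   +0.194  +0.035  -0.041  -0.035
     84  0.5833   +0.000  +0.037  +0.000  +0.000   +0.095  +0.062  +0.235  -0.133   +0.194  +0.035  +0.000  +0.000


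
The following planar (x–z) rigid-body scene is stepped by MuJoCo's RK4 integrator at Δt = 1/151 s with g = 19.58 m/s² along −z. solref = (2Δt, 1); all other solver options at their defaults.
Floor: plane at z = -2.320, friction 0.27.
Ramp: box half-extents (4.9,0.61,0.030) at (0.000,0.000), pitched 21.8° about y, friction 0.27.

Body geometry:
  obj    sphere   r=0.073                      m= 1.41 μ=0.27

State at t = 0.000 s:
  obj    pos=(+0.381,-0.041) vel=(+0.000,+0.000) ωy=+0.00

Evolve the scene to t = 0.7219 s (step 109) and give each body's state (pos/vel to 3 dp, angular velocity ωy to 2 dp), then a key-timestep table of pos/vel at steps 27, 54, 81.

State at t = 0.7219 s:
  obj    pos=(+1.637,-0.544) vel=(+3.481,-1.392) ωy=+51.34

Key-timestep trajectory:
   step    t(s)  obj.x    obj.z    obj.vx   obj.vz 
     27  0.1788   +0.458  -0.072  +0.862  -0.345
     54  0.3576   +0.689  -0.165  +1.725  -0.690
     81  0.5364   +1.075  -0.319  +2.587  -1.035


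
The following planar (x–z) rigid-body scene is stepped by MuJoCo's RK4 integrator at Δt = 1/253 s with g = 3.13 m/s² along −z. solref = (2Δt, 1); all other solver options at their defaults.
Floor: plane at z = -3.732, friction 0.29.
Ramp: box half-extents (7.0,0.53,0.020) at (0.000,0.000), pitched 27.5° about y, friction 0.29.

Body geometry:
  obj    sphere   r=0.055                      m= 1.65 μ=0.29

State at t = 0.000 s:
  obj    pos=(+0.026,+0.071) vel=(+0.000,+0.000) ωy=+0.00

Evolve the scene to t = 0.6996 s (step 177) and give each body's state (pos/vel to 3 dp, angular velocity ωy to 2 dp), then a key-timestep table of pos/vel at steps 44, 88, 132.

State at t = 0.6996 s:
  obj    pos=(+0.250,-0.046) vel=(+0.641,-0.334) ωy=+13.13

Key-timestep trajectory:
   step    t(s)  obj.x    obj.z    obj.vx   obj.vz 
     44  0.1739   +0.040  +0.064  +0.159  -0.083
     88  0.3478   +0.081  +0.042  +0.319  -0.166
    132  0.5217   +0.151  +0.006  +0.478  -0.249


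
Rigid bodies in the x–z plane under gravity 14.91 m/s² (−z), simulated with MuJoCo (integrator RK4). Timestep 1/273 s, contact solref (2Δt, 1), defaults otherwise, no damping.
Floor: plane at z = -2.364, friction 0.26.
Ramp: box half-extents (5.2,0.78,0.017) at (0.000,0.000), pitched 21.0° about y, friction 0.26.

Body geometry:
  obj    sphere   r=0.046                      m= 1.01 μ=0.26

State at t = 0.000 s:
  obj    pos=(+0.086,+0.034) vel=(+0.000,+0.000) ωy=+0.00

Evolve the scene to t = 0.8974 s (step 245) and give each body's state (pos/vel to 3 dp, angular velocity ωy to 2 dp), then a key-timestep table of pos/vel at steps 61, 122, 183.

State at t = 0.8974 s:
  obj    pos=(+1.521,-0.516) vel=(+3.198,-1.227) ωy=+74.45

Key-timestep trajectory:
   step    t(s)  obj.x    obj.z    obj.vx   obj.vz 
     61  0.2234   +0.175  +0.000  +0.796  -0.306
    122  0.4469   +0.442  -0.102  +1.592  -0.611
    183  0.6703   +0.887  -0.273  +2.389  -0.917


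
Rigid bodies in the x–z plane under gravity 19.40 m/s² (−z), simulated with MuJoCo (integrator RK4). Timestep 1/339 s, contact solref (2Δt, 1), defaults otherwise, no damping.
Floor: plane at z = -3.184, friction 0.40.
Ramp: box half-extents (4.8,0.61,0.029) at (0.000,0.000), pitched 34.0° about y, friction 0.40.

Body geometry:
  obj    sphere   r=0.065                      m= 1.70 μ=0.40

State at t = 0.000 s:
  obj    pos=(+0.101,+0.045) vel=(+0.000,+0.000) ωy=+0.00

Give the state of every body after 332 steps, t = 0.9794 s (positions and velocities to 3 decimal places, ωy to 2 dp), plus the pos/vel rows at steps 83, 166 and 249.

State at t = 0.9794 s:
  obj    pos=(+3.182,-2.033) vel=(+6.291,-4.244) ωy=+116.74

Key-timestep trajectory:
   step    t(s)  obj.x    obj.z    obj.vx   obj.vz 
     83  0.2448   +0.294  -0.085  +1.573  -1.061
    166  0.4897   +0.871  -0.474  +3.146  -2.122
    249  0.7345   +1.834  -1.124  +4.719  -3.183


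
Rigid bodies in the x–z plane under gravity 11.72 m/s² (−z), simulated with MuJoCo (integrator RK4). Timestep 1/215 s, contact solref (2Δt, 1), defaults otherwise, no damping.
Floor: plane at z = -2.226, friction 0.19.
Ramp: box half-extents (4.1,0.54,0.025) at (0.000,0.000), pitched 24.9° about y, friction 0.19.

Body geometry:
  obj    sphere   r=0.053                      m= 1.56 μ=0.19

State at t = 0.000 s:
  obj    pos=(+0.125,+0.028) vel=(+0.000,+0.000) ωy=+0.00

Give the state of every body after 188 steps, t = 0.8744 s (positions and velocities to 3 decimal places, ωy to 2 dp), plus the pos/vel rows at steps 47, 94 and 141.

State at t = 0.8744 s:
  obj    pos=(+1.347,-0.539) vel=(+2.796,-1.298) ωy=+58.14

Key-timestep trajectory:
   step    t(s)  obj.x    obj.z    obj.vx   obj.vz 
     47  0.2186   +0.201  -0.008  +0.699  -0.325
     94  0.4372   +0.431  -0.114  +1.398  -0.649
    141  0.6558   +0.813  -0.291  +2.097  -0.973


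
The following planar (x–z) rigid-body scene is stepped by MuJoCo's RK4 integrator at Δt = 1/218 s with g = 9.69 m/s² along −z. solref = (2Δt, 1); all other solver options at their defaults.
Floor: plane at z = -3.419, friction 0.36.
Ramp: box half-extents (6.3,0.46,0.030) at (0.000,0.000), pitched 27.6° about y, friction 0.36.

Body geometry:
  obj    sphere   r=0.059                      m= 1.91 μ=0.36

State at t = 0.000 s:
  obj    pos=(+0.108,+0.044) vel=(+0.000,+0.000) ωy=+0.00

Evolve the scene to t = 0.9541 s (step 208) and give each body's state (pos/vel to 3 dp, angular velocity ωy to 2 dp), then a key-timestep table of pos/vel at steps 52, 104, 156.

State at t = 0.9541 s:
  obj    pos=(+1.402,-0.632) vel=(+2.711,-1.418) ωy=+51.85

Key-timestep trajectory:
   step    t(s)  obj.x    obj.z    obj.vx   obj.vz 
     52  0.2385   +0.189  +0.002  +0.678  -0.354
    104  0.4771   +0.431  -0.125  +1.356  -0.709
    156  0.7156   +0.836  -0.336  +2.034  -1.063


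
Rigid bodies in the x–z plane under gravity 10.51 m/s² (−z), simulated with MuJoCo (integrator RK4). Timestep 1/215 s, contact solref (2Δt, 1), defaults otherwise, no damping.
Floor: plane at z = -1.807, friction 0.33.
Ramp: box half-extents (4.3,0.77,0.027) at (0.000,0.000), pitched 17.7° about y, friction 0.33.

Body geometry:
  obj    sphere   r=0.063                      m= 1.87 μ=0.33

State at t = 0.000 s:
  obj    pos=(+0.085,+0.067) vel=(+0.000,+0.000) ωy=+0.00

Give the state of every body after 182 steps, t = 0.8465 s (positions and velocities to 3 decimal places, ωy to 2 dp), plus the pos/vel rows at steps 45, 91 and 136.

State at t = 0.8465 s:
  obj    pos=(+0.864,-0.181) vel=(+1.841,-0.587) ωy=+30.66

Key-timestep trajectory:
   step    t(s)  obj.x    obj.z    obj.vx   obj.vz 
     45  0.2093   +0.133  +0.052  +0.455  -0.145
     91  0.4233   +0.280  +0.005  +0.920  -0.294
    136  0.6326   +0.520  -0.072  +1.375  -0.439


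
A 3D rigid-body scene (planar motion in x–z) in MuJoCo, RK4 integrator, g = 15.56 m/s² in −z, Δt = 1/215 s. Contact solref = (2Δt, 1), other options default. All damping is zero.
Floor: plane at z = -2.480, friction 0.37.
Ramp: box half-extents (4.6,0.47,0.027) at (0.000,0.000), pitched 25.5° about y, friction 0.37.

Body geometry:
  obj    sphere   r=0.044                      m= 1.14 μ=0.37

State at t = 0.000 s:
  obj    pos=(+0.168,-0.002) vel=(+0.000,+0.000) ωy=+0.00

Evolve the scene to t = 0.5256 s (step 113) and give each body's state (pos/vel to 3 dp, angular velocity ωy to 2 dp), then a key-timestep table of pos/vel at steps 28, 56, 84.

State at t = 0.5256 s:
  obj    pos=(+0.765,-0.286) vel=(+2.270,-1.083) ωy=+57.14

Key-timestep trajectory:
   step    t(s)  obj.x    obj.z    obj.vx   obj.vz 
     28  0.1302   +0.205  -0.019  +0.563  -0.268
     56  0.2605   +0.315  -0.071  +1.125  -0.537
     84  0.3907   +0.498  -0.159  +1.687  -0.805


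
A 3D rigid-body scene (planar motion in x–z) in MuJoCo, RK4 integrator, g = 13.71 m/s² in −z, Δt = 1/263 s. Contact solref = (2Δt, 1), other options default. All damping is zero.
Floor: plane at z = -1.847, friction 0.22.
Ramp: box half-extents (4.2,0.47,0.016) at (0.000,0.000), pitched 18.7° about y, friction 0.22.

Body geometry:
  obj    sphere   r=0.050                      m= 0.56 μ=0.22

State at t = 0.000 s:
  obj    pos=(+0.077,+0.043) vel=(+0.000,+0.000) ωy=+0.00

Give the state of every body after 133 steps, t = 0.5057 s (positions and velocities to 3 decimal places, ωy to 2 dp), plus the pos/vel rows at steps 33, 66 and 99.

State at t = 0.5057 s:
  obj    pos=(+0.457,-0.085) vel=(+1.504,-0.509) ωy=+31.75

Key-timestep trajectory:
   step    t(s)  obj.x    obj.z    obj.vx   obj.vz 
     33  0.1255   +0.101  +0.036  +0.373  -0.126
     66  0.2510   +0.171  +0.012  +0.746  -0.253
     99  0.3764   +0.288  -0.028  +1.120  -0.379


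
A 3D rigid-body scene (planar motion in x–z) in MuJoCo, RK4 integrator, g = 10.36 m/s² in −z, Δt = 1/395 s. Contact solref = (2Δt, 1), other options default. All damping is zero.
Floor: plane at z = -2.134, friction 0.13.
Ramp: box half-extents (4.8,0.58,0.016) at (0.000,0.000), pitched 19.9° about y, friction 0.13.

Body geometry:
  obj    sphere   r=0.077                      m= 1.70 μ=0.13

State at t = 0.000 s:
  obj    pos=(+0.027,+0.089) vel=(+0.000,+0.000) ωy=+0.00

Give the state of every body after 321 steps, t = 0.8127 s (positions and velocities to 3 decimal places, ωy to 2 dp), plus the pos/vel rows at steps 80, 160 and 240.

State at t = 0.8127 s:
  obj    pos=(+0.809,-0.194) vel=(+1.925,-0.697) ωy=+26.58

Key-timestep trajectory:
   step    t(s)  obj.x    obj.z    obj.vx   obj.vz 
     80  0.2025   +0.076  +0.072  +0.480  -0.174
    160  0.4051   +0.221  +0.019  +0.959  -0.347
    240  0.6076   +0.464  -0.069  +1.439  -0.521


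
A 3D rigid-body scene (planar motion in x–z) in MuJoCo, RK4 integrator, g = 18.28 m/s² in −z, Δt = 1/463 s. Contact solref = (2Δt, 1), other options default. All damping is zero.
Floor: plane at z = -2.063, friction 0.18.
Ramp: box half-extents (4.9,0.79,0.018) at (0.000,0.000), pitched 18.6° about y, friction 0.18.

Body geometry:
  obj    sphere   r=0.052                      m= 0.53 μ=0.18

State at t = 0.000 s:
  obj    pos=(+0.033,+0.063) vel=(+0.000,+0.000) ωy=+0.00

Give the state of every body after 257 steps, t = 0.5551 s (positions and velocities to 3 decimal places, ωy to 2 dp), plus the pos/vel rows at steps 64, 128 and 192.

State at t = 0.5551 s:
  obj    pos=(+0.641,-0.142) vel=(+2.191,-0.737) ωy=+44.45

Key-timestep trajectory:
   step    t(s)  obj.x    obj.z    obj.vx   obj.vz 
     64  0.1382   +0.071  +0.050  +0.546  -0.184
    128  0.2765   +0.184  +0.012  +1.091  -0.367
    192  0.4147   +0.372  -0.051  +1.637  -0.551


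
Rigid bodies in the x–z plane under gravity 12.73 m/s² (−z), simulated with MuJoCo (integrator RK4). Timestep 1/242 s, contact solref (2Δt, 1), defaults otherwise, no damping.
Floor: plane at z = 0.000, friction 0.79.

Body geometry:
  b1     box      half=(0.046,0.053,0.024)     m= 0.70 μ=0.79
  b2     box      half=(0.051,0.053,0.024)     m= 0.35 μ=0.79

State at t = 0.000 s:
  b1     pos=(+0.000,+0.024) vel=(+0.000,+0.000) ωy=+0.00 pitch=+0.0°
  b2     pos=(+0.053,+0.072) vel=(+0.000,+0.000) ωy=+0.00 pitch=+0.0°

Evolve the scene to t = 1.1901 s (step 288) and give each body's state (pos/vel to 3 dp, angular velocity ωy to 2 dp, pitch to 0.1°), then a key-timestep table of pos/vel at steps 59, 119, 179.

State at t = 1.1901 s:
  b1     pos=(+0.000,+0.024) vel=(+0.000,+0.000) ωy=+0.00 pitch=+0.0°
  b2     pos=(+0.103,+0.051) vel=(+0.000,+0.000) ωy=+0.00 pitch=+90.0°

Key-timestep trajectory:
   step    t(s)  b1.x    b1.z    b1.vx   b1.vz   b2.x    b2.z    b2.vx   b2.vz 
     59  0.2438   +0.000  +0.024  +0.000  +0.000   +0.091  +0.055  +0.274  -0.063
    119  0.4917   +0.000  +0.024  +0.000  +0.000   +0.116  +0.055  -0.105  -0.021
    179  0.7397   +0.000  +0.024  +0.000  +0.000   +0.107  +0.052  +0.027  +0.017


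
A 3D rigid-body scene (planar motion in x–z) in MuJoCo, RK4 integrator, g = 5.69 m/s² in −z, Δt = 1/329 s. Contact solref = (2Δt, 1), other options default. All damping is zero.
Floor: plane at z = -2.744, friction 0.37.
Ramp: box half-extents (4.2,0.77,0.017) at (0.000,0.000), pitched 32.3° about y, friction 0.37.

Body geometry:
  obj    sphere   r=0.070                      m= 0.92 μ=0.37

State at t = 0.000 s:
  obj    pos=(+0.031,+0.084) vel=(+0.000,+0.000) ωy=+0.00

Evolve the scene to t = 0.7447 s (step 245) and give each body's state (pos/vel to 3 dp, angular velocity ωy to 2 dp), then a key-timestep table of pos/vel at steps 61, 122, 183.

State at t = 0.7447 s:
  obj    pos=(+0.540,-0.238) vel=(+1.367,-0.864) ωy=+23.10

Key-timestep trajectory:
   step    t(s)  obj.x    obj.z    obj.vx   obj.vz 
     61  0.1854   +0.062  +0.063  +0.340  -0.215
    122  0.3708   +0.157  +0.004  +0.681  -0.430
    183  0.5562   +0.315  -0.096  +1.021  -0.646


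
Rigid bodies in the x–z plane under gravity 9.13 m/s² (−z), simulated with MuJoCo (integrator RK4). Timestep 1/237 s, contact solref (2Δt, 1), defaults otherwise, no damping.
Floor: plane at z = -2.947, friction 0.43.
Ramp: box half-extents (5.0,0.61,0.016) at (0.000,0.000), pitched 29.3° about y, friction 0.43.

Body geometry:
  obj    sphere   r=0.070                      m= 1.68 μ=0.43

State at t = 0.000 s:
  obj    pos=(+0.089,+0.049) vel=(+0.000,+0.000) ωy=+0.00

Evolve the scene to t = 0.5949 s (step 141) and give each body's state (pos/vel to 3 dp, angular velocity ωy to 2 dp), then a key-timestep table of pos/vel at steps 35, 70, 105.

State at t = 0.5949 s:
  obj    pos=(+0.582,-0.228) vel=(+1.656,-0.929) ωy=+27.12

Key-timestep trajectory:
   step    t(s)  obj.x    obj.z    obj.vx   obj.vz 
     35  0.1477   +0.119  +0.032  +0.411  -0.231
     70  0.2954   +0.210  -0.019  +0.822  -0.461
    105  0.4430   +0.362  -0.105  +1.233  -0.692


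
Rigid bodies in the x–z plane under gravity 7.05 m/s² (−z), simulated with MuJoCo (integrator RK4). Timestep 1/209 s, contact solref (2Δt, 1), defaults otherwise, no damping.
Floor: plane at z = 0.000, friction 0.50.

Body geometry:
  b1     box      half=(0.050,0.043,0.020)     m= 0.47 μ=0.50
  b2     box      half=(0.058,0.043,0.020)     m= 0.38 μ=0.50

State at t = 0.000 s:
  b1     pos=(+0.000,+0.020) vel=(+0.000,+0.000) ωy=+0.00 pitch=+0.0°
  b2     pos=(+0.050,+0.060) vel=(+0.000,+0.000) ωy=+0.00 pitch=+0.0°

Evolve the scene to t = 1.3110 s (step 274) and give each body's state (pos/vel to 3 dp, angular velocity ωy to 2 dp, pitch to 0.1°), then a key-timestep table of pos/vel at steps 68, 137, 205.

State at t = 1.3110 s:
  b1     pos=(+0.000,+0.020) vel=(+0.000,+0.000) ωy=+0.00 pitch=+0.0°
  b2     pos=(+0.065,+0.053) vel=(+0.000,+0.000) ωy=-0.01 pitch=+41.0°

Key-timestep trajectory:
   step    t(s)  b1.x    b1.z    b1.vx   b1.vz   b2.x    b2.z    b2.vx   b2.vz 
     68  0.3254   +0.000  +0.020  +0.000  +0.000   +0.050  +0.060  +0.002  +0.000
    137  0.6555   +0.000  +0.020  +0.000  +0.000   +0.055  +0.059  +0.046  -0.012
    205  0.9809   +0.000  +0.020  +0.000  +0.000   +0.065  +0.053  +0.020  -0.001


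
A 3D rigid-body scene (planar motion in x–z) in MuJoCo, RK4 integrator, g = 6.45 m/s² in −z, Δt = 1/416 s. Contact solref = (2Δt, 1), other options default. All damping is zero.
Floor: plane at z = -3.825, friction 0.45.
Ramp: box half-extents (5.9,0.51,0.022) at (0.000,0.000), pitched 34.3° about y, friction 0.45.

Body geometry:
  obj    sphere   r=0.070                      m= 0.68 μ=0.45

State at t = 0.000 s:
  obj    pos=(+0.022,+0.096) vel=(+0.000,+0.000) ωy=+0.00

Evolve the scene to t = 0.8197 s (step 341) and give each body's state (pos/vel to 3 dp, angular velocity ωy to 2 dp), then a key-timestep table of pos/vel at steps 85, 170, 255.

State at t = 0.8197 s:
  obj    pos=(+0.743,-0.395) vel=(+1.758,-1.199) ωy=+30.40

Key-timestep trajectory:
   step    t(s)  obj.x    obj.z    obj.vx   obj.vz 
     85  0.2043   +0.067  +0.066  +0.438  -0.299
    170  0.4087   +0.201  -0.026  +0.877  -0.598
    255  0.6130   +0.425  -0.179  +1.315  -0.897


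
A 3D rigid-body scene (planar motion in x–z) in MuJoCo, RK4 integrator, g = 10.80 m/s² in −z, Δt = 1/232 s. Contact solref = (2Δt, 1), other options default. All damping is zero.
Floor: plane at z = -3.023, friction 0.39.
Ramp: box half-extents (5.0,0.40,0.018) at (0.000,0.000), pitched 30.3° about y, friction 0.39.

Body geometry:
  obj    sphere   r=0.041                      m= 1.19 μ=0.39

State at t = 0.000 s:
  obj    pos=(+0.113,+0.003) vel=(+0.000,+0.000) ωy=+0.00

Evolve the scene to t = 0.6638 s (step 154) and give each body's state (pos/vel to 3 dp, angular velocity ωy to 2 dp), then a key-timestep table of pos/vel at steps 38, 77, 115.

State at t = 0.6638 s:
  obj    pos=(+0.853,-0.430) vel=(+2.231,-1.303) ωy=+63.00

Key-timestep trajectory:
   step    t(s)  obj.x    obj.z    obj.vx   obj.vz 
     38  0.1638   +0.158  -0.024  +0.550  -0.322
     77  0.3319   +0.298  -0.106  +1.115  -0.652
    115  0.4957   +0.526  -0.239  +1.666  -0.973


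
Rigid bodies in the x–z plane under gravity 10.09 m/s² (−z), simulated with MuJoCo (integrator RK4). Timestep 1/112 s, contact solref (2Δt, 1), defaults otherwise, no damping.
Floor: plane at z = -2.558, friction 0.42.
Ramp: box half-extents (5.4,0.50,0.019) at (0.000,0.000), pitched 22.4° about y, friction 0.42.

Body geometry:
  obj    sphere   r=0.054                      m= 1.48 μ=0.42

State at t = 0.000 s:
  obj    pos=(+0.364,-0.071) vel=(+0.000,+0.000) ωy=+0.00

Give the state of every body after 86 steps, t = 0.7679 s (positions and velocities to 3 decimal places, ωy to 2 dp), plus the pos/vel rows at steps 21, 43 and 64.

State at t = 0.7679 s:
  obj    pos=(+1.113,-0.380) vel=(+1.950,-0.804) ωy=+39.04

Key-timestep trajectory:
   step    t(s)  obj.x    obj.z    obj.vx   obj.vz 
     21  0.1875   +0.409  -0.090  +0.476  -0.196
     43  0.3839   +0.551  -0.148  +0.975  -0.402
     64  0.5714   +0.779  -0.242  +1.451  -0.598


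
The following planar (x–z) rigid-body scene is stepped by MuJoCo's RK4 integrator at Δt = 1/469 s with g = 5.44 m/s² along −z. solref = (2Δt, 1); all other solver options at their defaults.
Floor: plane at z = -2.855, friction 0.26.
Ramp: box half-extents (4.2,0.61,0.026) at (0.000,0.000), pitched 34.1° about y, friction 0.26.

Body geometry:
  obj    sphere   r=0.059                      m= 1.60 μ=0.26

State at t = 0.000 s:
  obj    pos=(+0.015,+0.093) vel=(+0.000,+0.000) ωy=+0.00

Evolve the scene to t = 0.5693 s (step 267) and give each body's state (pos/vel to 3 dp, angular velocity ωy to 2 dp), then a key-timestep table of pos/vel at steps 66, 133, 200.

State at t = 0.5693 s:
  obj    pos=(+0.307,-0.105) vel=(+1.027,-0.695) ωy=+21.02

Key-timestep trajectory:
   step    t(s)  obj.x    obj.z    obj.vx   obj.vz 
     66  0.1407   +0.033  +0.080  +0.254  -0.172
    133  0.2836   +0.087  +0.043  +0.512  -0.346
    200  0.4264   +0.179  -0.018  +0.769  -0.521


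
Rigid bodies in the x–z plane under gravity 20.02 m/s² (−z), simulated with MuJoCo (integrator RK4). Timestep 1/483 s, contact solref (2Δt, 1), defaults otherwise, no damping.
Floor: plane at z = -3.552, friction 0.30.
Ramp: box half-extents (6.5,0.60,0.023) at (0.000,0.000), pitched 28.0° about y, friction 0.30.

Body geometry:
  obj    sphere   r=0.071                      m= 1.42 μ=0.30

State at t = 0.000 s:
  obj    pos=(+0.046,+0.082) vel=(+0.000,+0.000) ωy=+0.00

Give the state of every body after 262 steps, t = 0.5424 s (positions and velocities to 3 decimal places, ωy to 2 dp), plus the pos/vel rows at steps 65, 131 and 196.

State at t = 0.5424 s:
  obj    pos=(+0.918,-0.382) vel=(+3.216,-1.710) ωy=+51.28

Key-timestep trajectory:
   step    t(s)  obj.x    obj.z    obj.vx   obj.vz 
     65  0.1346   +0.100  +0.053  +0.798  -0.424
    131  0.2712   +0.264  -0.034  +1.608  -0.855
    196  0.4058   +0.534  -0.178  +2.406  -1.279


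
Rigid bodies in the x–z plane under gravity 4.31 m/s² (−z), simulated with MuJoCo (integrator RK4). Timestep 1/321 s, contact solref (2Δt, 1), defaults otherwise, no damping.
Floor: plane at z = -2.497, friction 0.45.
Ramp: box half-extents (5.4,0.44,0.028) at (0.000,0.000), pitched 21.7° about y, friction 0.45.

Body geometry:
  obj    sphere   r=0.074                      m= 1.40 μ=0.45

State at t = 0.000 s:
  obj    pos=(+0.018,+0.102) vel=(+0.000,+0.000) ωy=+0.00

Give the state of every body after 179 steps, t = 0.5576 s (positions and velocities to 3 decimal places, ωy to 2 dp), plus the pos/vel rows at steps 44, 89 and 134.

State at t = 0.5576 s:
  obj    pos=(+0.183,+0.037) vel=(+0.590,-0.235) ωy=+8.58

Key-timestep trajectory:
   step    t(s)  obj.x    obj.z    obj.vx   obj.vz 
     44  0.1371   +0.028  +0.099  +0.145  -0.058
     89  0.2773   +0.059  +0.086  +0.293  -0.117
    134  0.4174   +0.110  +0.066  +0.442  -0.176


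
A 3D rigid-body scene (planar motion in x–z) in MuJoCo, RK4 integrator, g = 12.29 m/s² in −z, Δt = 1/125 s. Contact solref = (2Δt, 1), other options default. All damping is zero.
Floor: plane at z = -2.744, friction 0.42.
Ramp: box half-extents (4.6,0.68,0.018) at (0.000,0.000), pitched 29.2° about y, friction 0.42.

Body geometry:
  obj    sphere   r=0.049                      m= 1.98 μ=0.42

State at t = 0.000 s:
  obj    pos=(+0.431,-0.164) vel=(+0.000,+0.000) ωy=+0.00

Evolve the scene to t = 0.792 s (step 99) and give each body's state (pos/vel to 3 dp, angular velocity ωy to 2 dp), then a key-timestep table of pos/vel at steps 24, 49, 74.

State at t = 0.792 s:
  obj    pos=(+1.604,-0.819) vel=(+2.961,-1.655) ωy=+69.20

Key-timestep trajectory:
   step    t(s)  obj.x    obj.z    obj.vx   obj.vz 
     24  0.1920   +0.500  -0.203  +0.718  -0.401
     49  0.3920   +0.718  -0.325  +1.466  -0.819
     74  0.5920   +1.086  -0.530  +2.213  -1.237


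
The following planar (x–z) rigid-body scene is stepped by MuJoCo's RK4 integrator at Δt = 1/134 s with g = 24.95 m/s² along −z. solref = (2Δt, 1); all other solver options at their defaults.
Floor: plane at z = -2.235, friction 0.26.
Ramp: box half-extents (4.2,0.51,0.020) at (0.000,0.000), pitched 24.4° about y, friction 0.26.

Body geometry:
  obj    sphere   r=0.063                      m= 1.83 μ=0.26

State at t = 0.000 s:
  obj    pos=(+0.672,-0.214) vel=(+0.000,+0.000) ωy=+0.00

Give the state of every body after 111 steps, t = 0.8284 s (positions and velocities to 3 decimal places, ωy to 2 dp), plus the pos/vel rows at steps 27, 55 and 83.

State at t = 0.8284 s:
  obj    pos=(+2.973,-1.257) vel=(+5.554,-2.519) ωy=+96.78

Key-timestep trajectory:
   step    t(s)  obj.x    obj.z    obj.vx   obj.vz 
     27  0.2015   +0.808  -0.276  +1.351  -0.613
     55  0.4104   +1.237  -0.470  +2.752  -1.248
     83  0.6194   +1.958  -0.797  +4.153  -1.884


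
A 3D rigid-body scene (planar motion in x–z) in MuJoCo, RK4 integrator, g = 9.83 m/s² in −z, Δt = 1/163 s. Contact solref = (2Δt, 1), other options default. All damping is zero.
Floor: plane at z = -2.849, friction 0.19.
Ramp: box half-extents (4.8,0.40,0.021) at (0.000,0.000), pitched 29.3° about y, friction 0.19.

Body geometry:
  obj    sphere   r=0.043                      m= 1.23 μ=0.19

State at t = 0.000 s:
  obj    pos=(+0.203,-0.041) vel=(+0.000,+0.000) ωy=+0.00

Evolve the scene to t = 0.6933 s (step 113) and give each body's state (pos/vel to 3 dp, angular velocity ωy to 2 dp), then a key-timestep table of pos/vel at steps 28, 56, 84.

State at t = 0.6933 s:
  obj    pos=(+0.923,-0.445) vel=(+2.078,-1.166) ωy=+55.37

Key-timestep trajectory:
   step    t(s)  obj.x    obj.z    obj.vx   obj.vz 
     28  0.1718   +0.247  -0.065  +0.515  -0.289
     56  0.3436   +0.380  -0.140  +1.030  -0.578
     84  0.5153   +0.601  -0.264  +1.545  -0.867


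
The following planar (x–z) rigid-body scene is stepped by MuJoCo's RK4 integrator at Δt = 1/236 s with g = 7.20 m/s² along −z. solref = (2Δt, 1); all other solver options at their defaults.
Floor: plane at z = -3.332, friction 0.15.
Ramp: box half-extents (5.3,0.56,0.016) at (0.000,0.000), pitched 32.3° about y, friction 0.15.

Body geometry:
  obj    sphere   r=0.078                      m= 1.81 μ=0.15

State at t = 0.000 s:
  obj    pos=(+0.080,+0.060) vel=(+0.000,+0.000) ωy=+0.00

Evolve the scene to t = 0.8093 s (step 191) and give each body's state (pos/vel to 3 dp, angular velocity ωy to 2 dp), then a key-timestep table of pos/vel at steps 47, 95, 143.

State at t = 0.8093 s:
  obj    pos=(+0.894,-0.454) vel=(+2.006,-1.277) ωy=+23.57

Key-timestep trajectory:
   step    t(s)  obj.x    obj.z    obj.vx   obj.vz 
     47  0.1992   +0.130  +0.029  +0.494  -0.317
     95  0.4025   +0.282  -0.067  +0.997  -0.639
    143  0.6059   +0.537  -0.228  +1.501  -0.959


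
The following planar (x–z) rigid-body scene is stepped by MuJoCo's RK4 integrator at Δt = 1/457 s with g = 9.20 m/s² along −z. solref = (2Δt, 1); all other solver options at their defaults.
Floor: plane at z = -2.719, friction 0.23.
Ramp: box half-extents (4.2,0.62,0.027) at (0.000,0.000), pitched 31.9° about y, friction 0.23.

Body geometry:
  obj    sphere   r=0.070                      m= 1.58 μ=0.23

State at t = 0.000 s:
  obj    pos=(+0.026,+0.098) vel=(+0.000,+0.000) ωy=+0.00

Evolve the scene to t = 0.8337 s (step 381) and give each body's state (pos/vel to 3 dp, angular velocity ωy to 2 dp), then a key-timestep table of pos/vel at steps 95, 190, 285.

State at t = 0.8337 s:
  obj    pos=(+1.051,-0.540) vel=(+2.458,-1.530) ωy=+41.35

Key-timestep trajectory:
   step    t(s)  obj.x    obj.z    obj.vx   obj.vz 
     95  0.2079   +0.090  +0.058  +0.613  -0.382
    190  0.4158   +0.281  -0.061  +1.226  -0.763
    285  0.6236   +0.599  -0.259  +1.839  -1.144


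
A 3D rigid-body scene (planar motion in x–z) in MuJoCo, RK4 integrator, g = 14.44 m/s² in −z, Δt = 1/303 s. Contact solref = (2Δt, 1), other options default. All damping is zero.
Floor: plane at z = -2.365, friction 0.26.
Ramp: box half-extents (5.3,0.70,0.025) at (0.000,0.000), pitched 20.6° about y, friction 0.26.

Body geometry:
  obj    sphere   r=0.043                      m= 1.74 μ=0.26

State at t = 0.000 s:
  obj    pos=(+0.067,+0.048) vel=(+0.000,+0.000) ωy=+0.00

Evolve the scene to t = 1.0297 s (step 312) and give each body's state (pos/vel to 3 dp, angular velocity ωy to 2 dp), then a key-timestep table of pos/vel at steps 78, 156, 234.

State at t = 1.0297 s:
  obj    pos=(+1.868,-0.629) vel=(+3.498,-1.315) ωy=+86.89

Key-timestep trajectory:
   step    t(s)  obj.x    obj.z    obj.vx   obj.vz 
     78  0.2574   +0.179  +0.005  +0.874  -0.329
    156  0.5149   +0.517  -0.122  +1.749  -0.657
    234  0.7723   +1.080  -0.333  +2.623  -0.986


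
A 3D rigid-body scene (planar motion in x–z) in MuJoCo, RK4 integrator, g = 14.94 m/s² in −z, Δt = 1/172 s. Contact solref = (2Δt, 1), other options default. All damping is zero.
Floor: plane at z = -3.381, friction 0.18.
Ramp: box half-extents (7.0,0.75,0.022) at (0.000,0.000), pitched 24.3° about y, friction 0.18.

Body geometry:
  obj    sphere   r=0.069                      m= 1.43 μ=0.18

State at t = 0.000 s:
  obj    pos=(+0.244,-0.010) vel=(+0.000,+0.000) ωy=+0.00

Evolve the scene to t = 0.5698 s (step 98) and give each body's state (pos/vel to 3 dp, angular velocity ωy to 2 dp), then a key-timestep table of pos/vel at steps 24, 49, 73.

State at t = 0.5698 s:
  obj    pos=(+0.894,-0.304) vel=(+2.281,-1.030) ωy=+36.24

Key-timestep trajectory:
   step    t(s)  obj.x    obj.z    obj.vx   obj.vz 
     24  0.1395   +0.283  -0.028  +0.559  -0.252
     49  0.2849   +0.406  -0.084  +1.141  -0.515
     73  0.4244   +0.605  -0.173  +1.699  -0.767


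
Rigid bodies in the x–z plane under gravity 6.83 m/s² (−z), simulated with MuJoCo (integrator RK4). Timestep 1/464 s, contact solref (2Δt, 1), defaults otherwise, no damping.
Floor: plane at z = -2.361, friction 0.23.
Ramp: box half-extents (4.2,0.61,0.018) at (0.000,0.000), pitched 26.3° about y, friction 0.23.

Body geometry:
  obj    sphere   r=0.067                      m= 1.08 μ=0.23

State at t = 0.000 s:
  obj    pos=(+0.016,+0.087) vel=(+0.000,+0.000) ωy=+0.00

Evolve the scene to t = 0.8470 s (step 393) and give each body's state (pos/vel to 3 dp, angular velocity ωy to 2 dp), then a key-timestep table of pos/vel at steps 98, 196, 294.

State at t = 0.8470 s:
  obj    pos=(+0.711,-0.257) vel=(+1.641,-0.811) ωy=+27.32

Key-timestep trajectory:
   step    t(s)  obj.x    obj.z    obj.vx   obj.vz 
     98  0.2112   +0.059  +0.066  +0.409  -0.202
    196  0.4224   +0.189  +0.001  +0.819  -0.405
    294  0.6336   +0.405  -0.105  +1.228  -0.607


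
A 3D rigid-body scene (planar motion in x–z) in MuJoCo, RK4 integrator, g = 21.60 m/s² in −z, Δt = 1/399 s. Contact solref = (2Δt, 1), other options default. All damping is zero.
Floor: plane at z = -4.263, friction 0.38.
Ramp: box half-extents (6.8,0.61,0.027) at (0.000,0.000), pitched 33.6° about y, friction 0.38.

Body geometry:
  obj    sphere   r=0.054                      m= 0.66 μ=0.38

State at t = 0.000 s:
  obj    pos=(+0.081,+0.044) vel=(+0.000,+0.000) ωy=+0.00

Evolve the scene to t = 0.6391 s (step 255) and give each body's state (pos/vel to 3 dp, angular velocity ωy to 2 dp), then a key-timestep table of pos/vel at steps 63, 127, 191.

State at t = 0.6391 s:
  obj    pos=(+1.533,-0.921) vel=(+4.545,-3.020) ωy=+101.04

Key-timestep trajectory:
   step    t(s)  obj.x    obj.z    obj.vx   obj.vz 
     63  0.1579   +0.170  -0.015  +1.123  -0.746
    127  0.3183   +0.441  -0.196  +2.264  -1.504
    191  0.4787   +0.896  -0.498  +3.404  -2.262


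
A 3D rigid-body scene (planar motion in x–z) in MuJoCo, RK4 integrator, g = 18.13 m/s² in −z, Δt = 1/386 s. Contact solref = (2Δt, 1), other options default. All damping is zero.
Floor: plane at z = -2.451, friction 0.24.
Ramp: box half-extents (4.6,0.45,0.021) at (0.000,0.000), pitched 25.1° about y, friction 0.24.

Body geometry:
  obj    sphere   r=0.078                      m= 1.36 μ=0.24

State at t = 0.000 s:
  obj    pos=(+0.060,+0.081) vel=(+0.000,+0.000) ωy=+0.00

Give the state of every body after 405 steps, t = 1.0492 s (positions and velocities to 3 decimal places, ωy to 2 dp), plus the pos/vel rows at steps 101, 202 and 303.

State at t = 1.0492 s:
  obj    pos=(+2.798,-1.202) vel=(+5.220,-2.445) ωy=+73.89

Key-timestep trajectory:
   step    t(s)  obj.x    obj.z    obj.vx   obj.vz 
    101  0.2617   +0.230  +0.001  +1.302  -0.610
    202  0.5233   +0.741  -0.238  +2.603  -1.220
    303  0.7850   +1.593  -0.637  +3.905  -1.829


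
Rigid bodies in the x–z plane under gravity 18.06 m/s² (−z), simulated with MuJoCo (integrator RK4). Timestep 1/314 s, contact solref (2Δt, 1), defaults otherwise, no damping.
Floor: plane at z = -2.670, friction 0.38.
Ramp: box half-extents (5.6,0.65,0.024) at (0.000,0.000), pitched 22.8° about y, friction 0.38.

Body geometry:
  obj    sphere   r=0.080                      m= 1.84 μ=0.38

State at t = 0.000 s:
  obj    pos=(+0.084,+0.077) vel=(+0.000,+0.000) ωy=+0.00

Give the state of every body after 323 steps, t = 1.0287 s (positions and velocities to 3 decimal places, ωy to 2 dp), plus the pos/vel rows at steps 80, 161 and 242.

State at t = 1.0287 s:
  obj    pos=(+2.522,-0.948) vel=(+4.740,-1.993) ωy=+64.27

Key-timestep trajectory:
   step    t(s)  obj.x    obj.z    obj.vx   obj.vz 
     80  0.2548   +0.234  +0.015  +1.174  -0.494
    161  0.5127   +0.690  -0.177  +2.363  -0.993
    242  0.7707   +1.453  -0.498  +3.552  -1.493


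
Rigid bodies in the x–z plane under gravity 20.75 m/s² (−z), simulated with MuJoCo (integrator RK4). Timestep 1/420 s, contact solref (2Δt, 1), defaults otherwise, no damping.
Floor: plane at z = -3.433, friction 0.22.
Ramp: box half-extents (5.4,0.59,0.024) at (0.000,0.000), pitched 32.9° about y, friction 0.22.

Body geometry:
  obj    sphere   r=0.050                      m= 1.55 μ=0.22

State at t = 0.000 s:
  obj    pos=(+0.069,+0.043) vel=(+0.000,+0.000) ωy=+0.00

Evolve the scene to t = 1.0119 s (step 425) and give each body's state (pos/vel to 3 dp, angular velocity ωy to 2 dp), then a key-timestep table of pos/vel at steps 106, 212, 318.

State at t = 1.0119 s:
  obj    pos=(+3.530,-2.196) vel=(+6.840,-4.425) ωy=+162.91

Key-timestep trajectory:
   step    t(s)  obj.x    obj.z    obj.vx   obj.vz 
    106  0.2524   +0.285  -0.096  +1.706  -1.104
    212  0.5048   +0.930  -0.514  +3.412  -2.207
    318  0.7571   +2.007  -1.210  +5.118  -3.311
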